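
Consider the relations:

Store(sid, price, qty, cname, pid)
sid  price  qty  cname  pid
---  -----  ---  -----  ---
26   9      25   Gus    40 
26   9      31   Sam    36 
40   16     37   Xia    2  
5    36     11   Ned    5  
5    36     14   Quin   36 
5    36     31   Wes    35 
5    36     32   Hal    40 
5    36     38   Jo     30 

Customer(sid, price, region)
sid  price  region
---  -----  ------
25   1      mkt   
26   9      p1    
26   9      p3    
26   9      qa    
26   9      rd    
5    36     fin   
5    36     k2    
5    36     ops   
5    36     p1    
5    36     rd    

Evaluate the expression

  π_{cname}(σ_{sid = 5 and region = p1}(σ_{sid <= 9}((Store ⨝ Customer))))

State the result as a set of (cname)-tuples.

{Hal, Jo, Ned, Quin, Wes}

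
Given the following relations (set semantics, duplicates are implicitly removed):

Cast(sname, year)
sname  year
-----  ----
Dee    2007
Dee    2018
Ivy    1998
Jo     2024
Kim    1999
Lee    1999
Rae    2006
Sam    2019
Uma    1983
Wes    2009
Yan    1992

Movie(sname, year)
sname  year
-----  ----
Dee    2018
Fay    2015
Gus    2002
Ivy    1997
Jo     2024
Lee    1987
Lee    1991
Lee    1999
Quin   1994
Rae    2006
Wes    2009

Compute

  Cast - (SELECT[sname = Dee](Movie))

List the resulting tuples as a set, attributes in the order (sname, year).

{(Dee, 2007), (Ivy, 1998), (Jo, 2024), (Kim, 1999), (Lee, 1999), (Rae, 2006), (Sam, 2019), (Uma, 1983), (Wes, 2009), (Yan, 1992)}

σ[sname = Dee]: keep tuples satisfying sname = Dee → {(Dee, 2018)}
Difference: {(Dee, 2007), (Dee, 2018), (Ivy, 1998), (Jo, 2024), (Kim, 1999), (Lee, 1999), (Rae, 2006), (Sam, 2019), (Uma, 1983), (Wes, 2009), (Yan, 1992)} with {(Dee, 2018)} → {(Dee, 2007), (Ivy, 1998), (Jo, 2024), (Kim, 1999), (Lee, 1999), (Rae, 2006), (Sam, 2019), (Uma, 1983), (Wes, 2009), (Yan, 1992)}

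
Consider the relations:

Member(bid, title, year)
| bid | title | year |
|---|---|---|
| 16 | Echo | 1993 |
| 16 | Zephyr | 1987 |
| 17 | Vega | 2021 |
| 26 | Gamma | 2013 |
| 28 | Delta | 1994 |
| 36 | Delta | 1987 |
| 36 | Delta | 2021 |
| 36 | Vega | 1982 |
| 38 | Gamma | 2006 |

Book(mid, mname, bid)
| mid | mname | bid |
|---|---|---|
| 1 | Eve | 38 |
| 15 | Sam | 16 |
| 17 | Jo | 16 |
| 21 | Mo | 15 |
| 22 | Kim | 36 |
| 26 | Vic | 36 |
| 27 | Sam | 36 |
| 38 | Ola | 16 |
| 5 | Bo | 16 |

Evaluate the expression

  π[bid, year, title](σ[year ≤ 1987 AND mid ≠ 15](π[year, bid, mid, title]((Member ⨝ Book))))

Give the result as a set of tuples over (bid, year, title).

Natural join on bid: {(16, Echo, 1993, 15, Sam), (16, Echo, 1993, 17, Jo), (16, Echo, 1993, 38, Ola), (16, Echo, 1993, 5, Bo), (16, Zephyr, 1987, 15, Sam), (16, Zephyr, 1987, 17, Jo), (16, Zephyr, 1987, 38, Ola), (16, Zephyr, 1987, 5, Bo), (36, Delta, 1987, 22, Kim), (36, Delta, 1987, 26, Vic), (36, Delta, 1987, 27, Sam), (36, Delta, 2021, 22, Kim), (36, Delta, 2021, 26, Vic), (36, Delta, 2021, 27, Sam), (36, Vega, 1982, 22, Kim), (36, Vega, 1982, 26, Vic), (36, Vega, 1982, 27, Sam), (38, Gamma, 2006, 1, Eve)}
Keep only column(s) year, bid, mid, title: {(1982, 36, 22, Vega), (1982, 36, 26, Vega), (1982, 36, 27, Vega), (1987, 16, 15, Zephyr), (1987, 16, 17, Zephyr), (1987, 16, 38, Zephyr), (1987, 16, 5, Zephyr), (1987, 36, 22, Delta), (1987, 36, 26, Delta), (1987, 36, 27, Delta), (1993, 16, 15, Echo), (1993, 16, 17, Echo), (1993, 16, 38, Echo), (1993, 16, 5, Echo), (2006, 38, 1, Gamma), (2021, 36, 22, Delta), (2021, 36, 26, Delta), (2021, 36, 27, Delta)}
Apply σ_{year ≤ 1987 AND mid ≠ 15}; surviving tuples: {(1982, 36, 22, Vega), (1982, 36, 26, Vega), (1982, 36, 27, Vega), (1987, 16, 17, Zephyr), (1987, 16, 38, Zephyr), (1987, 16, 5, Zephyr), (1987, 36, 22, Delta), (1987, 36, 26, Delta), (1987, 36, 27, Delta)}
Keep only column(s) bid, year, title (6 duplicate(s) eliminated): {(16, 1987, Zephyr), (36, 1982, Vega), (36, 1987, Delta)}

{(16, 1987, Zephyr), (36, 1982, Vega), (36, 1987, Delta)}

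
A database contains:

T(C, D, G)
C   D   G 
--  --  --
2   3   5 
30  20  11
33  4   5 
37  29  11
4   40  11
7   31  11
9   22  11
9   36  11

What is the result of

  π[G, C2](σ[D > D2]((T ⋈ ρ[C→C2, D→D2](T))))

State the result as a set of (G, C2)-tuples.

{(11, 30), (11, 37), (11, 7), (11, 9), (5, 2)}

ρ[C→C2, D→D2]: schema becomes (C2, D2, G); tuples unchanged.
Natural join on G: {(2, 3, 5, 2, 3), (2, 3, 5, 33, 4), (30, 20, 11, 30, 20), (30, 20, 11, 37, 29), (30, 20, 11, 4, 40), (30, 20, 11, 7, 31), (30, 20, 11, 9, 22), (30, 20, 11, 9, 36), (33, 4, 5, 2, 3), (33, 4, 5, 33, 4), (37, 29, 11, 30, 20), (37, 29, 11, 37, 29), (37, 29, 11, 4, 40), (37, 29, 11, 7, 31), (37, 29, 11, 9, 22), (37, 29, 11, 9, 36), (4, 40, 11, 30, 20), (4, 40, 11, 37, 29), (4, 40, 11, 4, 40), (4, 40, 11, 7, 31), (4, 40, 11, 9, 22), (4, 40, 11, 9, 36), (7, 31, 11, 30, 20), (7, 31, 11, 37, 29), (7, 31, 11, 4, 40), (7, 31, 11, 7, 31), (7, 31, 11, 9, 22), (7, 31, 11, 9, 36), (9, 22, 11, 30, 20), (9, 22, 11, 37, 29), (9, 22, 11, 4, 40), (9, 22, 11, 7, 31), (9, 22, 11, 9, 22), (9, 22, 11, 9, 36), (9, 36, 11, 30, 20), (9, 36, 11, 37, 29), (9, 36, 11, 4, 40), (9, 36, 11, 7, 31), (9, 36, 11, 9, 22), (9, 36, 11, 9, 36)}
σ[D > D2]: keep tuples satisfying D > D2 → {(33, 4, 5, 2, 3), (37, 29, 11, 30, 20), (37, 29, 11, 9, 22), (4, 40, 11, 30, 20), (4, 40, 11, 37, 29), (4, 40, 11, 7, 31), (4, 40, 11, 9, 22), (4, 40, 11, 9, 36), (7, 31, 11, 30, 20), (7, 31, 11, 37, 29), (7, 31, 11, 9, 22), (9, 22, 11, 30, 20), (9, 36, 11, 30, 20), (9, 36, 11, 37, 29), (9, 36, 11, 7, 31), (9, 36, 11, 9, 22)}
π[G, C2]: project onto (G, C2) (11 duplicate(s) eliminated) → {(11, 30), (11, 37), (11, 7), (11, 9), (5, 2)}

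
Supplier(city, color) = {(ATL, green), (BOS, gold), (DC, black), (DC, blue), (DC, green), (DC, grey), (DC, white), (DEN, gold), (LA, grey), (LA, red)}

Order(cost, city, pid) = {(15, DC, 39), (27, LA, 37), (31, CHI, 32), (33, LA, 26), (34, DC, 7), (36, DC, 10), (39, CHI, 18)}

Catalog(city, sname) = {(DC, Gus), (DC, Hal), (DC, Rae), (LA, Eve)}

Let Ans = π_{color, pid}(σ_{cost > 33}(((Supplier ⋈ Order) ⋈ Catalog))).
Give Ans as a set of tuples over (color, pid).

Natural join on city: {(DC, black, 15, 39), (DC, black, 34, 7), (DC, black, 36, 10), (DC, blue, 15, 39), (DC, blue, 34, 7), (DC, blue, 36, 10), (DC, green, 15, 39), (DC, green, 34, 7), (DC, green, 36, 10), (DC, grey, 15, 39), (DC, grey, 34, 7), (DC, grey, 36, 10), (DC, white, 15, 39), (DC, white, 34, 7), (DC, white, 36, 10), (LA, grey, 27, 37), (LA, grey, 33, 26), (LA, red, 27, 37), (LA, red, 33, 26)}
Natural join on city: {(DC, black, 15, 39, Gus), (DC, black, 15, 39, Hal), (DC, black, 15, 39, Rae), (DC, black, 34, 7, Gus), (DC, black, 34, 7, Hal), (DC, black, 34, 7, Rae), (DC, black, 36, 10, Gus), (DC, black, 36, 10, Hal), (DC, black, 36, 10, Rae), (DC, blue, 15, 39, Gus), (DC, blue, 15, 39, Hal), (DC, blue, 15, 39, Rae), (DC, blue, 34, 7, Gus), (DC, blue, 34, 7, Hal), (DC, blue, 34, 7, Rae), (DC, blue, 36, 10, Gus), (DC, blue, 36, 10, Hal), (DC, blue, 36, 10, Rae), (DC, green, 15, 39, Gus), (DC, green, 15, 39, Hal), (DC, green, 15, 39, Rae), (DC, green, 34, 7, Gus), (DC, green, 34, 7, Hal), (DC, green, 34, 7, Rae), (DC, green, 36, 10, Gus), (DC, green, 36, 10, Hal), (DC, green, 36, 10, Rae), (DC, grey, 15, 39, Gus), (DC, grey, 15, 39, Hal), (DC, grey, 15, 39, Rae), (DC, grey, 34, 7, Gus), (DC, grey, 34, 7, Hal), (DC, grey, 34, 7, Rae), (DC, grey, 36, 10, Gus), (DC, grey, 36, 10, Hal), (DC, grey, 36, 10, Rae), (DC, white, 15, 39, Gus), (DC, white, 15, 39, Hal), (DC, white, 15, 39, Rae), (DC, white, 34, 7, Gus), (DC, white, 34, 7, Hal), (DC, white, 34, 7, Rae), (DC, white, 36, 10, Gus), (DC, white, 36, 10, Hal), (DC, white, 36, 10, Rae), (LA, grey, 27, 37, Eve), (LA, grey, 33, 26, Eve), (LA, red, 27, 37, Eve), (LA, red, 33, 26, Eve)}
Filtering on cost > 33 leaves {(DC, black, 34, 7, Gus), (DC, black, 34, 7, Hal), (DC, black, 34, 7, Rae), (DC, black, 36, 10, Gus), (DC, black, 36, 10, Hal), (DC, black, 36, 10, Rae), (DC, blue, 34, 7, Gus), (DC, blue, 34, 7, Hal), (DC, blue, 34, 7, Rae), (DC, blue, 36, 10, Gus), (DC, blue, 36, 10, Hal), (DC, blue, 36, 10, Rae), (DC, green, 34, 7, Gus), (DC, green, 34, 7, Hal), (DC, green, 34, 7, Rae), (DC, green, 36, 10, Gus), (DC, green, 36, 10, Hal), (DC, green, 36, 10, Rae), (DC, grey, 34, 7, Gus), (DC, grey, 34, 7, Hal), (DC, grey, 34, 7, Rae), (DC, grey, 36, 10, Gus), (DC, grey, 36, 10, Hal), (DC, grey, 36, 10, Rae), (DC, white, 34, 7, Gus), (DC, white, 34, 7, Hal), (DC, white, 34, 7, Rae), (DC, white, 36, 10, Gus), (DC, white, 36, 10, Hal), (DC, white, 36, 10, Rae)}.
π[color, pid]: project onto (color, pid) (20 duplicate(s) eliminated) → {(black, 10), (black, 7), (blue, 10), (blue, 7), (green, 10), (green, 7), (grey, 10), (grey, 7), (white, 10), (white, 7)}

{(black, 10), (black, 7), (blue, 10), (blue, 7), (green, 10), (green, 7), (grey, 10), (grey, 7), (white, 10), (white, 7)}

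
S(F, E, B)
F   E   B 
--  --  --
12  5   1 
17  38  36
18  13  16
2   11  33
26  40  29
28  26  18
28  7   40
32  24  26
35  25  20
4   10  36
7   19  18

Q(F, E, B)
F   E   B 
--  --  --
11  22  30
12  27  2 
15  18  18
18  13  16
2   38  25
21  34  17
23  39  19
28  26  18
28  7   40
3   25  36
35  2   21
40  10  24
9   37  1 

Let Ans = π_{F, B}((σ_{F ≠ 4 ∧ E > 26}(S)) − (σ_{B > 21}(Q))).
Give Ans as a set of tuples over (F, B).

Filtering on F ≠ 4 ∧ E > 26 leaves {(17, 38, 36), (26, 40, 29)}.
Filtering on B > 21 leaves {(11, 22, 30), (2, 38, 25), (28, 7, 40), (3, 25, 36), (40, 10, 24)}.
Taking the difference: {(17, 38, 36), (26, 40, 29)}
π_{F, B} gives {(17, 36), (26, 29)}.

{(17, 36), (26, 29)}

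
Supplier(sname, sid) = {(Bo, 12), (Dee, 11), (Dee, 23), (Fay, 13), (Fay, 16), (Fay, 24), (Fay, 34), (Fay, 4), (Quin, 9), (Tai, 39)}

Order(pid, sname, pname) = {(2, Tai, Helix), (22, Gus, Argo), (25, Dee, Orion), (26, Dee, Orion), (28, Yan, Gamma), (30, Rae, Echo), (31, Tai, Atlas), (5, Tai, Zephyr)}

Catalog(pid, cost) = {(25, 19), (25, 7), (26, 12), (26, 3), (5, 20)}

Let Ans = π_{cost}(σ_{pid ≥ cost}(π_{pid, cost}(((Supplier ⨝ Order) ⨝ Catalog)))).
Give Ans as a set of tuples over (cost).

{12, 19, 3, 7}

Natural join on sname: {(Dee, 11, 25, Orion), (Dee, 11, 26, Orion), (Dee, 23, 25, Orion), (Dee, 23, 26, Orion), (Tai, 39, 2, Helix), (Tai, 39, 31, Atlas), (Tai, 39, 5, Zephyr)}
Natural join on pid: {(Dee, 11, 25, Orion, 19), (Dee, 11, 25, Orion, 7), (Dee, 11, 26, Orion, 12), (Dee, 11, 26, Orion, 3), (Dee, 23, 25, Orion, 19), (Dee, 23, 25, Orion, 7), (Dee, 23, 26, Orion, 12), (Dee, 23, 26, Orion, 3), (Tai, 39, 5, Zephyr, 20)}
Projecting to pid, cost (4 duplicate(s) eliminated): {(25, 19), (25, 7), (26, 12), (26, 3), (5, 20)}
σ[pid ≥ cost]: keep tuples satisfying pid ≥ cost → {(25, 19), (25, 7), (26, 12), (26, 3)}
Projecting to cost: {12, 19, 3, 7}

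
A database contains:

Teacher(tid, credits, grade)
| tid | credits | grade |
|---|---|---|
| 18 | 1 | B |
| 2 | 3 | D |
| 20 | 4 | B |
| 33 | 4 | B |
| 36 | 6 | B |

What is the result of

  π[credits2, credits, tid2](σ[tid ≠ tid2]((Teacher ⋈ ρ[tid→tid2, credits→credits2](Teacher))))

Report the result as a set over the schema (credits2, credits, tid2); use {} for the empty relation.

ρ[tid→tid2, credits→credits2]: schema becomes (tid2, credits2, grade); tuples unchanged.
Teacher ⋈ ρ[tid→tid2, credits→credits2](Teacher) (natural join on grade): {(18, 1, B, 18, 1), (18, 1, B, 20, 4), (18, 1, B, 33, 4), (18, 1, B, 36, 6), (2, 3, D, 2, 3), (20, 4, B, 18, 1), (20, 4, B, 20, 4), (20, 4, B, 33, 4), (20, 4, B, 36, 6), (33, 4, B, 18, 1), (33, 4, B, 20, 4), (33, 4, B, 33, 4), (33, 4, B, 36, 6), (36, 6, B, 18, 1), (36, 6, B, 20, 4), (36, 6, B, 33, 4), (36, 6, B, 36, 6)}
Apply σ_{tid ≠ tid2}; surviving tuples: {(18, 1, B, 20, 4), (18, 1, B, 33, 4), (18, 1, B, 36, 6), (20, 4, B, 18, 1), (20, 4, B, 33, 4), (20, 4, B, 36, 6), (33, 4, B, 18, 1), (33, 4, B, 20, 4), (33, 4, B, 36, 6), (36, 6, B, 18, 1), (36, 6, B, 20, 4), (36, 6, B, 33, 4)}
Keep only column(s) credits2, credits, tid2 (2 duplicate(s) eliminated): {(1, 4, 18), (1, 6, 18), (4, 1, 20), (4, 1, 33), (4, 4, 20), (4, 4, 33), (4, 6, 20), (4, 6, 33), (6, 1, 36), (6, 4, 36)}

{(1, 4, 18), (1, 6, 18), (4, 1, 20), (4, 1, 33), (4, 4, 20), (4, 4, 33), (4, 6, 20), (4, 6, 33), (6, 1, 36), (6, 4, 36)}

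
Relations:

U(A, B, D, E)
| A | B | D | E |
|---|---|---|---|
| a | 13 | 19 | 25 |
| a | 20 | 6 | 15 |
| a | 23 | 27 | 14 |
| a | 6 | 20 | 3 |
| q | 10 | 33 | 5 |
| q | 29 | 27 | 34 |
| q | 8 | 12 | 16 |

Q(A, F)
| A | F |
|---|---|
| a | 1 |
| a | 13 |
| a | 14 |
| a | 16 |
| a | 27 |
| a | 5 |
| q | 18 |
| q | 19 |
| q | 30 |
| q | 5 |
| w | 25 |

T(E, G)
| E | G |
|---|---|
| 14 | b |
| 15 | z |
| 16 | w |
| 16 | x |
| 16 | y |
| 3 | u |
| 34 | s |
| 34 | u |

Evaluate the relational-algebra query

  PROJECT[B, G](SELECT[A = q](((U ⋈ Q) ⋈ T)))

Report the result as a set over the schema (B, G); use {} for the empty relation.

Natural join on A: {(a, 13, 19, 25, 1), (a, 13, 19, 25, 13), (a, 13, 19, 25, 14), (a, 13, 19, 25, 16), (a, 13, 19, 25, 27), (a, 13, 19, 25, 5), (a, 20, 6, 15, 1), (a, 20, 6, 15, 13), (a, 20, 6, 15, 14), (a, 20, 6, 15, 16), (a, 20, 6, 15, 27), (a, 20, 6, 15, 5), (a, 23, 27, 14, 1), (a, 23, 27, 14, 13), (a, 23, 27, 14, 14), (a, 23, 27, 14, 16), (a, 23, 27, 14, 27), (a, 23, 27, 14, 5), (a, 6, 20, 3, 1), (a, 6, 20, 3, 13), (a, 6, 20, 3, 14), (a, 6, 20, 3, 16), (a, 6, 20, 3, 27), (a, 6, 20, 3, 5), (q, 10, 33, 5, 18), (q, 10, 33, 5, 19), (q, 10, 33, 5, 30), (q, 10, 33, 5, 5), (q, 29, 27, 34, 18), (q, 29, 27, 34, 19), (q, 29, 27, 34, 30), (q, 29, 27, 34, 5), (q, 8, 12, 16, 18), (q, 8, 12, 16, 19), (q, 8, 12, 16, 30), (q, 8, 12, 16, 5)}
Natural join on E: {(a, 20, 6, 15, 1, z), (a, 20, 6, 15, 13, z), (a, 20, 6, 15, 14, z), (a, 20, 6, 15, 16, z), (a, 20, 6, 15, 27, z), (a, 20, 6, 15, 5, z), (a, 23, 27, 14, 1, b), (a, 23, 27, 14, 13, b), (a, 23, 27, 14, 14, b), (a, 23, 27, 14, 16, b), (a, 23, 27, 14, 27, b), (a, 23, 27, 14, 5, b), (a, 6, 20, 3, 1, u), (a, 6, 20, 3, 13, u), (a, 6, 20, 3, 14, u), (a, 6, 20, 3, 16, u), (a, 6, 20, 3, 27, u), (a, 6, 20, 3, 5, u), (q, 29, 27, 34, 18, s), (q, 29, 27, 34, 18, u), (q, 29, 27, 34, 19, s), (q, 29, 27, 34, 19, u), (q, 29, 27, 34, 30, s), (q, 29, 27, 34, 30, u), (q, 29, 27, 34, 5, s), (q, 29, 27, 34, 5, u), (q, 8, 12, 16, 18, w), (q, 8, 12, 16, 18, x), (q, 8, 12, 16, 18, y), (q, 8, 12, 16, 19, w), (q, 8, 12, 16, 19, x), (q, 8, 12, 16, 19, y), (q, 8, 12, 16, 30, w), (q, 8, 12, 16, 30, x), (q, 8, 12, 16, 30, y), (q, 8, 12, 16, 5, w), (q, 8, 12, 16, 5, x), (q, 8, 12, 16, 5, y)}
σ[A = q]: keep tuples satisfying A = q → {(q, 29, 27, 34, 18, s), (q, 29, 27, 34, 18, u), (q, 29, 27, 34, 19, s), (q, 29, 27, 34, 19, u), (q, 29, 27, 34, 30, s), (q, 29, 27, 34, 30, u), (q, 29, 27, 34, 5, s), (q, 29, 27, 34, 5, u), (q, 8, 12, 16, 18, w), (q, 8, 12, 16, 18, x), (q, 8, 12, 16, 18, y), (q, 8, 12, 16, 19, w), (q, 8, 12, 16, 19, x), (q, 8, 12, 16, 19, y), (q, 8, 12, 16, 30, w), (q, 8, 12, 16, 30, x), (q, 8, 12, 16, 30, y), (q, 8, 12, 16, 5, w), (q, 8, 12, 16, 5, x), (q, 8, 12, 16, 5, y)}
Projecting to B, G (15 duplicate(s) eliminated): {(29, s), (29, u), (8, w), (8, x), (8, y)}

{(29, s), (29, u), (8, w), (8, x), (8, y)}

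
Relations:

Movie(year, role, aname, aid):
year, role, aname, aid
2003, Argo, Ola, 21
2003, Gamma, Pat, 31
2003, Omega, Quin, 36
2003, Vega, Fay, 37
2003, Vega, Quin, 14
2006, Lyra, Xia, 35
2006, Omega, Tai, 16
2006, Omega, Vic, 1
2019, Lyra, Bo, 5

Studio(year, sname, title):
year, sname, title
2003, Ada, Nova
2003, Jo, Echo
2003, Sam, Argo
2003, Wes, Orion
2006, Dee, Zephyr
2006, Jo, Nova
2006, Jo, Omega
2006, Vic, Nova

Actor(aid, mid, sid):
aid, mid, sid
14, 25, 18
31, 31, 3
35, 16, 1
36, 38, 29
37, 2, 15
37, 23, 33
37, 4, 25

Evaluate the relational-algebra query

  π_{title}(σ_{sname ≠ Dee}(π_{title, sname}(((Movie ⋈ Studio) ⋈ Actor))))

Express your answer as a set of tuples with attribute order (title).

{Argo, Echo, Nova, Omega, Orion}

Movie ⋈ Studio (natural join on year): {(2003, Argo, Ola, 21, Ada, Nova), (2003, Argo, Ola, 21, Jo, Echo), (2003, Argo, Ola, 21, Sam, Argo), (2003, Argo, Ola, 21, Wes, Orion), (2003, Gamma, Pat, 31, Ada, Nova), (2003, Gamma, Pat, 31, Jo, Echo), (2003, Gamma, Pat, 31, Sam, Argo), (2003, Gamma, Pat, 31, Wes, Orion), (2003, Omega, Quin, 36, Ada, Nova), (2003, Omega, Quin, 36, Jo, Echo), (2003, Omega, Quin, 36, Sam, Argo), (2003, Omega, Quin, 36, Wes, Orion), (2003, Vega, Fay, 37, Ada, Nova), (2003, Vega, Fay, 37, Jo, Echo), (2003, Vega, Fay, 37, Sam, Argo), (2003, Vega, Fay, 37, Wes, Orion), (2003, Vega, Quin, 14, Ada, Nova), (2003, Vega, Quin, 14, Jo, Echo), (2003, Vega, Quin, 14, Sam, Argo), (2003, Vega, Quin, 14, Wes, Orion), (2006, Lyra, Xia, 35, Dee, Zephyr), (2006, Lyra, Xia, 35, Jo, Nova), (2006, Lyra, Xia, 35, Jo, Omega), (2006, Lyra, Xia, 35, Vic, Nova), (2006, Omega, Tai, 16, Dee, Zephyr), (2006, Omega, Tai, 16, Jo, Nova), (2006, Omega, Tai, 16, Jo, Omega), (2006, Omega, Tai, 16, Vic, Nova), (2006, Omega, Vic, 1, Dee, Zephyr), (2006, Omega, Vic, 1, Jo, Nova), (2006, Omega, Vic, 1, Jo, Omega), (2006, Omega, Vic, 1, Vic, Nova)}
(Movie ⋈ Studio) ⋈ Actor (natural join on aid): {(2003, Gamma, Pat, 31, Ada, Nova, 31, 3), (2003, Gamma, Pat, 31, Jo, Echo, 31, 3), (2003, Gamma, Pat, 31, Sam, Argo, 31, 3), (2003, Gamma, Pat, 31, Wes, Orion, 31, 3), (2003, Omega, Quin, 36, Ada, Nova, 38, 29), (2003, Omega, Quin, 36, Jo, Echo, 38, 29), (2003, Omega, Quin, 36, Sam, Argo, 38, 29), (2003, Omega, Quin, 36, Wes, Orion, 38, 29), (2003, Vega, Fay, 37, Ada, Nova, 2, 15), (2003, Vega, Fay, 37, Ada, Nova, 23, 33), (2003, Vega, Fay, 37, Ada, Nova, 4, 25), (2003, Vega, Fay, 37, Jo, Echo, 2, 15), (2003, Vega, Fay, 37, Jo, Echo, 23, 33), (2003, Vega, Fay, 37, Jo, Echo, 4, 25), (2003, Vega, Fay, 37, Sam, Argo, 2, 15), (2003, Vega, Fay, 37, Sam, Argo, 23, 33), (2003, Vega, Fay, 37, Sam, Argo, 4, 25), (2003, Vega, Fay, 37, Wes, Orion, 2, 15), (2003, Vega, Fay, 37, Wes, Orion, 23, 33), (2003, Vega, Fay, 37, Wes, Orion, 4, 25), (2003, Vega, Quin, 14, Ada, Nova, 25, 18), (2003, Vega, Quin, 14, Jo, Echo, 25, 18), (2003, Vega, Quin, 14, Sam, Argo, 25, 18), (2003, Vega, Quin, 14, Wes, Orion, 25, 18), (2006, Lyra, Xia, 35, Dee, Zephyr, 16, 1), (2006, Lyra, Xia, 35, Jo, Nova, 16, 1), (2006, Lyra, Xia, 35, Jo, Omega, 16, 1), (2006, Lyra, Xia, 35, Vic, Nova, 16, 1)}
Projecting to title, sname (20 duplicate(s) eliminated): {(Argo, Sam), (Echo, Jo), (Nova, Ada), (Nova, Jo), (Nova, Vic), (Omega, Jo), (Orion, Wes), (Zephyr, Dee)}
Filtering on sname ≠ Dee leaves {(Argo, Sam), (Echo, Jo), (Nova, Ada), (Nova, Jo), (Nova, Vic), (Omega, Jo), (Orion, Wes)}.
Projecting to title (2 duplicate(s) eliminated): {Argo, Echo, Nova, Omega, Orion}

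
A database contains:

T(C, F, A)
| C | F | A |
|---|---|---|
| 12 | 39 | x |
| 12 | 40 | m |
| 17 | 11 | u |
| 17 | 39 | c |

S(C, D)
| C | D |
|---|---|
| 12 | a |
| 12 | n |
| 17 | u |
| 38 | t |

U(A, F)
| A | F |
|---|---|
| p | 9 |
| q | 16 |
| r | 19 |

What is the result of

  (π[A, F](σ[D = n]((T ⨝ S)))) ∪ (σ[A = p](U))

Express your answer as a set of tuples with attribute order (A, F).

Joining T and S on C yields {(12, 39, x, a), (12, 39, x, n), (12, 40, m, a), (12, 40, m, n), (17, 11, u, u), (17, 39, c, u)}.
Apply σ_{D = n}; surviving tuples: {(12, 39, x, n), (12, 40, m, n)}
π_{A, F} gives {(m, 40), (x, 39)}.
Apply σ_{A = p}; surviving tuples: {(p, 9)}
Taking the union: {(m, 40), (p, 9), (x, 39)}

{(m, 40), (p, 9), (x, 39)}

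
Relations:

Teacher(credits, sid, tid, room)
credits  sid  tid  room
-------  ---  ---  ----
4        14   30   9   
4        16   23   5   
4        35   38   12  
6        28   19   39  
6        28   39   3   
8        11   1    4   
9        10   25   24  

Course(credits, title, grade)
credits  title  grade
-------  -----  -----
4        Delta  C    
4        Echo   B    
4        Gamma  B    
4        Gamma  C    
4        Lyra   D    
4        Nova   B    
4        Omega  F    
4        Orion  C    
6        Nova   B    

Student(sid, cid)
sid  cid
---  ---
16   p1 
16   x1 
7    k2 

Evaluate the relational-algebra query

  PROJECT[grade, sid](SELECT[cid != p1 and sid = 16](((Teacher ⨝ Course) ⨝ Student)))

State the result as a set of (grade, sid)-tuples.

{(B, 16), (C, 16), (D, 16), (F, 16)}

Joining Teacher and Course on credits yields {(4, 14, 30, 9, Delta, C), (4, 14, 30, 9, Echo, B), (4, 14, 30, 9, Gamma, B), (4, 14, 30, 9, Gamma, C), (4, 14, 30, 9, Lyra, D), (4, 14, 30, 9, Nova, B), (4, 14, 30, 9, Omega, F), (4, 14, 30, 9, Orion, C), (4, 16, 23, 5, Delta, C), (4, 16, 23, 5, Echo, B), (4, 16, 23, 5, Gamma, B), (4, 16, 23, 5, Gamma, C), (4, 16, 23, 5, Lyra, D), (4, 16, 23, 5, Nova, B), (4, 16, 23, 5, Omega, F), (4, 16, 23, 5, Orion, C), (4, 35, 38, 12, Delta, C), (4, 35, 38, 12, Echo, B), (4, 35, 38, 12, Gamma, B), (4, 35, 38, 12, Gamma, C), (4, 35, 38, 12, Lyra, D), (4, 35, 38, 12, Nova, B), (4, 35, 38, 12, Omega, F), (4, 35, 38, 12, Orion, C), (6, 28, 19, 39, Nova, B), (6, 28, 39, 3, Nova, B)}.
Joining (Teacher ⨝ Course) and Student on sid yields {(4, 16, 23, 5, Delta, C, p1), (4, 16, 23, 5, Delta, C, x1), (4, 16, 23, 5, Echo, B, p1), (4, 16, 23, 5, Echo, B, x1), (4, 16, 23, 5, Gamma, B, p1), (4, 16, 23, 5, Gamma, B, x1), (4, 16, 23, 5, Gamma, C, p1), (4, 16, 23, 5, Gamma, C, x1), (4, 16, 23, 5, Lyra, D, p1), (4, 16, 23, 5, Lyra, D, x1), (4, 16, 23, 5, Nova, B, p1), (4, 16, 23, 5, Nova, B, x1), (4, 16, 23, 5, Omega, F, p1), (4, 16, 23, 5, Omega, F, x1), (4, 16, 23, 5, Orion, C, p1), (4, 16, 23, 5, Orion, C, x1)}.
Apply σ_{cid != p1 and sid = 16}; surviving tuples: {(4, 16, 23, 5, Delta, C, x1), (4, 16, 23, 5, Echo, B, x1), (4, 16, 23, 5, Gamma, B, x1), (4, 16, 23, 5, Gamma, C, x1), (4, 16, 23, 5, Lyra, D, x1), (4, 16, 23, 5, Nova, B, x1), (4, 16, 23, 5, Omega, F, x1), (4, 16, 23, 5, Orion, C, x1)}
π[grade, sid]: project onto (grade, sid) (4 duplicate(s) eliminated) → {(B, 16), (C, 16), (D, 16), (F, 16)}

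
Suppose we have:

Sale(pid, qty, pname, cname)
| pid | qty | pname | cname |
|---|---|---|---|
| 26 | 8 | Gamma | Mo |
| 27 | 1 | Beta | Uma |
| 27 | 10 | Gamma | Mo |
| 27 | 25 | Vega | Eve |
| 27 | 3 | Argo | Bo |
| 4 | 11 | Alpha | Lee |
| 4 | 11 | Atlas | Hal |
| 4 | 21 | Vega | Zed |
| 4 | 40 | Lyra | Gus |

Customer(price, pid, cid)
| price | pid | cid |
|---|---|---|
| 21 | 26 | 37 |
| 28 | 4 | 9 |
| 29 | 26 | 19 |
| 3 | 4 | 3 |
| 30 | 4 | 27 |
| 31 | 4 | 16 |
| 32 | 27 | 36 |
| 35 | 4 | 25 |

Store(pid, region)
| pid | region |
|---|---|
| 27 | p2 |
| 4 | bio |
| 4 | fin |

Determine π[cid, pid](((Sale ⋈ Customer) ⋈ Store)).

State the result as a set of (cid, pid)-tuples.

{(16, 4), (25, 4), (27, 4), (3, 4), (36, 27), (9, 4)}

Joining Sale and Customer on pid yields {(26, 8, Gamma, Mo, 21, 37), (26, 8, Gamma, Mo, 29, 19), (27, 1, Beta, Uma, 32, 36), (27, 10, Gamma, Mo, 32, 36), (27, 25, Vega, Eve, 32, 36), (27, 3, Argo, Bo, 32, 36), (4, 11, Alpha, Lee, 28, 9), (4, 11, Alpha, Lee, 3, 3), (4, 11, Alpha, Lee, 30, 27), (4, 11, Alpha, Lee, 31, 16), (4, 11, Alpha, Lee, 35, 25), (4, 11, Atlas, Hal, 28, 9), (4, 11, Atlas, Hal, 3, 3), (4, 11, Atlas, Hal, 30, 27), (4, 11, Atlas, Hal, 31, 16), (4, 11, Atlas, Hal, 35, 25), (4, 21, Vega, Zed, 28, 9), (4, 21, Vega, Zed, 3, 3), (4, 21, Vega, Zed, 30, 27), (4, 21, Vega, Zed, 31, 16), (4, 21, Vega, Zed, 35, 25), (4, 40, Lyra, Gus, 28, 9), (4, 40, Lyra, Gus, 3, 3), (4, 40, Lyra, Gus, 30, 27), (4, 40, Lyra, Gus, 31, 16), (4, 40, Lyra, Gus, 35, 25)}.
Joining (Sale ⋈ Customer) and Store on pid yields {(27, 1, Beta, Uma, 32, 36, p2), (27, 10, Gamma, Mo, 32, 36, p2), (27, 25, Vega, Eve, 32, 36, p2), (27, 3, Argo, Bo, 32, 36, p2), (4, 11, Alpha, Lee, 28, 9, bio), (4, 11, Alpha, Lee, 28, 9, fin), (4, 11, Alpha, Lee, 3, 3, bio), (4, 11, Alpha, Lee, 3, 3, fin), (4, 11, Alpha, Lee, 30, 27, bio), (4, 11, Alpha, Lee, 30, 27, fin), (4, 11, Alpha, Lee, 31, 16, bio), (4, 11, Alpha, Lee, 31, 16, fin), (4, 11, Alpha, Lee, 35, 25, bio), (4, 11, Alpha, Lee, 35, 25, fin), (4, 11, Atlas, Hal, 28, 9, bio), (4, 11, Atlas, Hal, 28, 9, fin), (4, 11, Atlas, Hal, 3, 3, bio), (4, 11, Atlas, Hal, 3, 3, fin), (4, 11, Atlas, Hal, 30, 27, bio), (4, 11, Atlas, Hal, 30, 27, fin), (4, 11, Atlas, Hal, 31, 16, bio), (4, 11, Atlas, Hal, 31, 16, fin), (4, 11, Atlas, Hal, 35, 25, bio), (4, 11, Atlas, Hal, 35, 25, fin), (4, 21, Vega, Zed, 28, 9, bio), (4, 21, Vega, Zed, 28, 9, fin), (4, 21, Vega, Zed, 3, 3, bio), (4, 21, Vega, Zed, 3, 3, fin), (4, 21, Vega, Zed, 30, 27, bio), (4, 21, Vega, Zed, 30, 27, fin), (4, 21, Vega, Zed, 31, 16, bio), (4, 21, Vega, Zed, 31, 16, fin), (4, 21, Vega, Zed, 35, 25, bio), (4, 21, Vega, Zed, 35, 25, fin), (4, 40, Lyra, Gus, 28, 9, bio), (4, 40, Lyra, Gus, 28, 9, fin), (4, 40, Lyra, Gus, 3, 3, bio), (4, 40, Lyra, Gus, 3, 3, fin), (4, 40, Lyra, Gus, 30, 27, bio), (4, 40, Lyra, Gus, 30, 27, fin), (4, 40, Lyra, Gus, 31, 16, bio), (4, 40, Lyra, Gus, 31, 16, fin), (4, 40, Lyra, Gus, 35, 25, bio), (4, 40, Lyra, Gus, 35, 25, fin)}.
Projecting to cid, pid (38 duplicate(s) eliminated): {(16, 4), (25, 4), (27, 4), (3, 4), (36, 27), (9, 4)}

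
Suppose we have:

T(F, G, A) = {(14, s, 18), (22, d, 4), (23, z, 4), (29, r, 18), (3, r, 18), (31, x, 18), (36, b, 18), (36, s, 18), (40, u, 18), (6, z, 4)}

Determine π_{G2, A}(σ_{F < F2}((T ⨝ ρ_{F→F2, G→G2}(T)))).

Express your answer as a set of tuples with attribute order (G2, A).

ρ[F→F2, G→G2]: schema becomes (F2, G2, A); tuples unchanged.
Joining T and ρ_{F→F2, G→G2}(T) on A yields {(14, s, 18, 14, s), (14, s, 18, 29, r), (14, s, 18, 3, r), (14, s, 18, 31, x), (14, s, 18, 36, b), (14, s, 18, 36, s), (14, s, 18, 40, u), (22, d, 4, 22, d), (22, d, 4, 23, z), (22, d, 4, 6, z), (23, z, 4, 22, d), (23, z, 4, 23, z), (23, z, 4, 6, z), (29, r, 18, 14, s), (29, r, 18, 29, r), (29, r, 18, 3, r), (29, r, 18, 31, x), (29, r, 18, 36, b), (29, r, 18, 36, s), (29, r, 18, 40, u), (3, r, 18, 14, s), (3, r, 18, 29, r), (3, r, 18, 3, r), (3, r, 18, 31, x), (3, r, 18, 36, b), (3, r, 18, 36, s), (3, r, 18, 40, u), (31, x, 18, 14, s), (31, x, 18, 29, r), (31, x, 18, 3, r), (31, x, 18, 31, x), (31, x, 18, 36, b), (31, x, 18, 36, s), (31, x, 18, 40, u), (36, b, 18, 14, s), (36, b, 18, 29, r), (36, b, 18, 3, r), (36, b, 18, 31, x), (36, b, 18, 36, b), (36, b, 18, 36, s), (36, b, 18, 40, u), (36, s, 18, 14, s), (36, s, 18, 29, r), (36, s, 18, 3, r), (36, s, 18, 31, x), (36, s, 18, 36, b), (36, s, 18, 36, s), (36, s, 18, 40, u), (40, u, 18, 14, s), (40, u, 18, 29, r), (40, u, 18, 3, r), (40, u, 18, 31, x), (40, u, 18, 36, b), (40, u, 18, 36, s), (40, u, 18, 40, u), (6, z, 4, 22, d), (6, z, 4, 23, z), (6, z, 4, 6, z)}.
σ[F < F2]: keep tuples satisfying F < F2 → {(14, s, 18, 29, r), (14, s, 18, 31, x), (14, s, 18, 36, b), (14, s, 18, 36, s), (14, s, 18, 40, u), (22, d, 4, 23, z), (29, r, 18, 31, x), (29, r, 18, 36, b), (29, r, 18, 36, s), (29, r, 18, 40, u), (3, r, 18, 14, s), (3, r, 18, 29, r), (3, r, 18, 31, x), (3, r, 18, 36, b), (3, r, 18, 36, s), (3, r, 18, 40, u), (31, x, 18, 36, b), (31, x, 18, 36, s), (31, x, 18, 40, u), (36, b, 18, 40, u), (36, s, 18, 40, u), (6, z, 4, 22, d), (6, z, 4, 23, z)}
Keep only column(s) G2, A (16 duplicate(s) eliminated): {(b, 18), (d, 4), (r, 18), (s, 18), (u, 18), (x, 18), (z, 4)}

{(b, 18), (d, 4), (r, 18), (s, 18), (u, 18), (x, 18), (z, 4)}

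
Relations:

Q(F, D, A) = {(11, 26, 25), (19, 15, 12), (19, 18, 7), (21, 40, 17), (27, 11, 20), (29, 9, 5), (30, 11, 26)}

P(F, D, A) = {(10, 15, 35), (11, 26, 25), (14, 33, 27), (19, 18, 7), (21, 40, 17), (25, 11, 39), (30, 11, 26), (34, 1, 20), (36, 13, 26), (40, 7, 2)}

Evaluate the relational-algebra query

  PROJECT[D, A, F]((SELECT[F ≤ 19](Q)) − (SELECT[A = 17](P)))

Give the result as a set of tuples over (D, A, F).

σ[F ≤ 19]: keep tuples satisfying F ≤ 19 → {(11, 26, 25), (19, 15, 12), (19, 18, 7)}
σ[A = 17]: keep tuples satisfying A = 17 → {(21, 40, 17)}
Taking the difference: {(11, 26, 25), (19, 15, 12), (19, 18, 7)}
Keep only column(s) D, A, F: {(15, 12, 19), (18, 7, 19), (26, 25, 11)}

{(15, 12, 19), (18, 7, 19), (26, 25, 11)}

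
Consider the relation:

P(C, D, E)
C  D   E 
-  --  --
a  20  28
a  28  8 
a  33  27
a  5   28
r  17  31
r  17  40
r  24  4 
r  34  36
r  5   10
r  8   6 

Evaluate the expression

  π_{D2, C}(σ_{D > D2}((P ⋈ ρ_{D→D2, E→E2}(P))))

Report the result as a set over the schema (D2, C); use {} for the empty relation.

{(17, r), (20, a), (24, r), (28, a), (5, a), (5, r), (8, r)}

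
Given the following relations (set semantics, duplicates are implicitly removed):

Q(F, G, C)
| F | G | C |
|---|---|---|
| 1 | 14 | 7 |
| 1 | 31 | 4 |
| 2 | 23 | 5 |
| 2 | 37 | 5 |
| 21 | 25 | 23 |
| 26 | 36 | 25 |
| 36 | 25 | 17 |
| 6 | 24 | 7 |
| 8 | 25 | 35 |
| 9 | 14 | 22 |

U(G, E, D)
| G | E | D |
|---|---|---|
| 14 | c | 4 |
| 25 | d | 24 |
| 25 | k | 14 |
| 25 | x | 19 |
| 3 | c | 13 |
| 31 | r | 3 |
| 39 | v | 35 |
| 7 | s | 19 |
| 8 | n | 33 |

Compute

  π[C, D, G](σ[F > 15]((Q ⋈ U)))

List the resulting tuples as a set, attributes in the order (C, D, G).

{(17, 14, 25), (17, 19, 25), (17, 24, 25), (23, 14, 25), (23, 19, 25), (23, 24, 25)}

Q ⋈ U (natural join on G): {(1, 14, 7, c, 4), (1, 31, 4, r, 3), (21, 25, 23, d, 24), (21, 25, 23, k, 14), (21, 25, 23, x, 19), (36, 25, 17, d, 24), (36, 25, 17, k, 14), (36, 25, 17, x, 19), (8, 25, 35, d, 24), (8, 25, 35, k, 14), (8, 25, 35, x, 19), (9, 14, 22, c, 4)}
Selection F > 15: {(21, 25, 23, d, 24), (21, 25, 23, k, 14), (21, 25, 23, x, 19), (36, 25, 17, d, 24), (36, 25, 17, k, 14), (36, 25, 17, x, 19)}
Keep only column(s) C, D, G: {(17, 14, 25), (17, 19, 25), (17, 24, 25), (23, 14, 25), (23, 19, 25), (23, 24, 25)}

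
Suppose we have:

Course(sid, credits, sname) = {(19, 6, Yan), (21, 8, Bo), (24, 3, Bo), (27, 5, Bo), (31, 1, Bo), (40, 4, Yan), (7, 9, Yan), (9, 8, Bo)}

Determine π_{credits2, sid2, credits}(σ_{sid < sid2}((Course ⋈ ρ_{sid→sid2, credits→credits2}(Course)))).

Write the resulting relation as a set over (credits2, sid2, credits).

ρ[sid→sid2, credits→credits2]: schema becomes (sid2, credits2, sname); tuples unchanged.
Joining Course and ρ_{sid→sid2, credits→credits2}(Course) on sname yields {(19, 6, Yan, 19, 6), (19, 6, Yan, 40, 4), (19, 6, Yan, 7, 9), (21, 8, Bo, 21, 8), (21, 8, Bo, 24, 3), (21, 8, Bo, 27, 5), (21, 8, Bo, 31, 1), (21, 8, Bo, 9, 8), (24, 3, Bo, 21, 8), (24, 3, Bo, 24, 3), (24, 3, Bo, 27, 5), (24, 3, Bo, 31, 1), (24, 3, Bo, 9, 8), (27, 5, Bo, 21, 8), (27, 5, Bo, 24, 3), (27, 5, Bo, 27, 5), (27, 5, Bo, 31, 1), (27, 5, Bo, 9, 8), (31, 1, Bo, 21, 8), (31, 1, Bo, 24, 3), (31, 1, Bo, 27, 5), (31, 1, Bo, 31, 1), (31, 1, Bo, 9, 8), (40, 4, Yan, 19, 6), (40, 4, Yan, 40, 4), (40, 4, Yan, 7, 9), (7, 9, Yan, 19, 6), (7, 9, Yan, 40, 4), (7, 9, Yan, 7, 9), (9, 8, Bo, 21, 8), (9, 8, Bo, 24, 3), (9, 8, Bo, 27, 5), (9, 8, Bo, 31, 1), (9, 8, Bo, 9, 8)}.
Apply σ_{sid < sid2}; surviving tuples: {(19, 6, Yan, 40, 4), (21, 8, Bo, 24, 3), (21, 8, Bo, 27, 5), (21, 8, Bo, 31, 1), (24, 3, Bo, 27, 5), (24, 3, Bo, 31, 1), (27, 5, Bo, 31, 1), (7, 9, Yan, 19, 6), (7, 9, Yan, 40, 4), (9, 8, Bo, 21, 8), (9, 8, Bo, 24, 3), (9, 8, Bo, 27, 5), (9, 8, Bo, 31, 1)}
Projecting to credits2, sid2, credits (3 duplicate(s) eliminated): {(1, 31, 3), (1, 31, 5), (1, 31, 8), (3, 24, 8), (4, 40, 6), (4, 40, 9), (5, 27, 3), (5, 27, 8), (6, 19, 9), (8, 21, 8)}

{(1, 31, 3), (1, 31, 5), (1, 31, 8), (3, 24, 8), (4, 40, 6), (4, 40, 9), (5, 27, 3), (5, 27, 8), (6, 19, 9), (8, 21, 8)}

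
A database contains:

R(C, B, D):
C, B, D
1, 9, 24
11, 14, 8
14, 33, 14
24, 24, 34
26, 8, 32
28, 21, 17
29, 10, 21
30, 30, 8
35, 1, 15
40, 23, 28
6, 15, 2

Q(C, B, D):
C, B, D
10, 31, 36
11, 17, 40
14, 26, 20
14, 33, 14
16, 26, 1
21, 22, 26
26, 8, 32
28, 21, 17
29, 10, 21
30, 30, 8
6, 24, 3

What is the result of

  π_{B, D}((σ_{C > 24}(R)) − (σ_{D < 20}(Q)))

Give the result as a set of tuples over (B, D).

Apply σ_{C > 24}; surviving tuples: {(26, 8, 32), (28, 21, 17), (29, 10, 21), (30, 30, 8), (35, 1, 15), (40, 23, 28)}
Apply σ_{D < 20}; surviving tuples: {(14, 33, 14), (16, 26, 1), (28, 21, 17), (30, 30, 8), (6, 24, 3)}
Difference: {(26, 8, 32), (28, 21, 17), (29, 10, 21), (30, 30, 8), (35, 1, 15), (40, 23, 28)} with {(14, 33, 14), (16, 26, 1), (28, 21, 17), (30, 30, 8), (6, 24, 3)} → {(26, 8, 32), (29, 10, 21), (35, 1, 15), (40, 23, 28)}
π_{B, D} gives {(1, 15), (10, 21), (23, 28), (8, 32)}.

{(1, 15), (10, 21), (23, 28), (8, 32)}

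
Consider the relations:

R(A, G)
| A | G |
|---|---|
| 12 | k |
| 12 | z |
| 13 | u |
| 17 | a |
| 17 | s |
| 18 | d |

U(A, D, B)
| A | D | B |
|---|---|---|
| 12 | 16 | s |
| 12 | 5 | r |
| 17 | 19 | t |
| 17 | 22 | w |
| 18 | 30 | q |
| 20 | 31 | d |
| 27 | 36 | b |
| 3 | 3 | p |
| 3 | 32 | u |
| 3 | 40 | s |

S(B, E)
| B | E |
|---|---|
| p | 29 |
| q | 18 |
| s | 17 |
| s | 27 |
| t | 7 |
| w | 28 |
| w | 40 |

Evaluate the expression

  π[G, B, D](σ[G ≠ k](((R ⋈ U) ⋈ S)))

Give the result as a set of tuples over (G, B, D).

Natural join on A: {(12, k, 16, s), (12, k, 5, r), (12, z, 16, s), (12, z, 5, r), (17, a, 19, t), (17, a, 22, w), (17, s, 19, t), (17, s, 22, w), (18, d, 30, q)}
Natural join on B: {(12, k, 16, s, 17), (12, k, 16, s, 27), (12, z, 16, s, 17), (12, z, 16, s, 27), (17, a, 19, t, 7), (17, a, 22, w, 28), (17, a, 22, w, 40), (17, s, 19, t, 7), (17, s, 22, w, 28), (17, s, 22, w, 40), (18, d, 30, q, 18)}
Apply σ_{G ≠ k}; surviving tuples: {(12, z, 16, s, 17), (12, z, 16, s, 27), (17, a, 19, t, 7), (17, a, 22, w, 28), (17, a, 22, w, 40), (17, s, 19, t, 7), (17, s, 22, w, 28), (17, s, 22, w, 40), (18, d, 30, q, 18)}
π[G, B, D]: project onto (G, B, D) (3 duplicate(s) eliminated) → {(a, t, 19), (a, w, 22), (d, q, 30), (s, t, 19), (s, w, 22), (z, s, 16)}

{(a, t, 19), (a, w, 22), (d, q, 30), (s, t, 19), (s, w, 22), (z, s, 16)}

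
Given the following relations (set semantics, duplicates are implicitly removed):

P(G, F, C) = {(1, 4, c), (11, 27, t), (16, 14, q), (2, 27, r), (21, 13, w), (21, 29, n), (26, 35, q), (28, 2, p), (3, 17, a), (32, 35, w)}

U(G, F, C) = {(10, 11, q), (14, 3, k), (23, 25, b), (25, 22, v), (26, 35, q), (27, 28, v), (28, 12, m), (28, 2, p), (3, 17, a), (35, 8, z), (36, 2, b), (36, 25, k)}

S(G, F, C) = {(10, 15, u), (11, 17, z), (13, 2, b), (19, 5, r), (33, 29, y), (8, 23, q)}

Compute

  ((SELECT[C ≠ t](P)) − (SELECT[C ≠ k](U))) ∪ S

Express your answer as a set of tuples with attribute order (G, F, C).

{(1, 4, c), (10, 15, u), (11, 17, z), (13, 2, b), (16, 14, q), (19, 5, r), (2, 27, r), (21, 13, w), (21, 29, n), (32, 35, w), (33, 29, y), (8, 23, q)}

Filtering on C ≠ t leaves {(1, 4, c), (16, 14, q), (2, 27, r), (21, 13, w), (21, 29, n), (26, 35, q), (28, 2, p), (3, 17, a), (32, 35, w)}.
Filtering on C ≠ k leaves {(10, 11, q), (23, 25, b), (25, 22, v), (26, 35, q), (27, 28, v), (28, 12, m), (28, 2, p), (3, 17, a), (35, 8, z), (36, 2, b)}.
Set difference of the two operands is {(1, 4, c), (16, 14, q), (2, 27, r), (21, 13, w), (21, 29, n), (32, 35, w)}.
Set union of the two operands is {(1, 4, c), (10, 15, u), (11, 17, z), (13, 2, b), (16, 14, q), (19, 5, r), (2, 27, r), (21, 13, w), (21, 29, n), (32, 35, w), (33, 29, y), (8, 23, q)}.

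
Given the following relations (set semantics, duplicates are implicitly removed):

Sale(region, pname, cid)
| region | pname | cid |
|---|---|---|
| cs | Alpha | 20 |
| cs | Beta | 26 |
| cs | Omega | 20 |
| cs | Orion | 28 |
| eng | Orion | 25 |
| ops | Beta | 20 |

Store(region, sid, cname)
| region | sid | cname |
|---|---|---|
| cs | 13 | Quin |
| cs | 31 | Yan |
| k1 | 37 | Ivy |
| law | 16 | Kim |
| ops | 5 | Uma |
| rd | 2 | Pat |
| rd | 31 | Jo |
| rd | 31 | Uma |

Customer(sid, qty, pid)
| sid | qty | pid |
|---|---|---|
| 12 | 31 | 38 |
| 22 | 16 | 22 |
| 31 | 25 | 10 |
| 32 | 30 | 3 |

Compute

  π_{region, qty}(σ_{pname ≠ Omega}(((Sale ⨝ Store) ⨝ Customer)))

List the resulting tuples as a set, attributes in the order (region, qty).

{(cs, 25)}

Natural join on region: {(cs, Alpha, 20, 13, Quin), (cs, Alpha, 20, 31, Yan), (cs, Beta, 26, 13, Quin), (cs, Beta, 26, 31, Yan), (cs, Omega, 20, 13, Quin), (cs, Omega, 20, 31, Yan), (cs, Orion, 28, 13, Quin), (cs, Orion, 28, 31, Yan), (ops, Beta, 20, 5, Uma)}
Natural join on sid: {(cs, Alpha, 20, 31, Yan, 25, 10), (cs, Beta, 26, 31, Yan, 25, 10), (cs, Omega, 20, 31, Yan, 25, 10), (cs, Orion, 28, 31, Yan, 25, 10)}
Selection pname ≠ Omega: {(cs, Alpha, 20, 31, Yan, 25, 10), (cs, Beta, 26, 31, Yan, 25, 10), (cs, Orion, 28, 31, Yan, 25, 10)}
π_{region, qty} gives {(cs, 25)} (2 duplicate(s) eliminated).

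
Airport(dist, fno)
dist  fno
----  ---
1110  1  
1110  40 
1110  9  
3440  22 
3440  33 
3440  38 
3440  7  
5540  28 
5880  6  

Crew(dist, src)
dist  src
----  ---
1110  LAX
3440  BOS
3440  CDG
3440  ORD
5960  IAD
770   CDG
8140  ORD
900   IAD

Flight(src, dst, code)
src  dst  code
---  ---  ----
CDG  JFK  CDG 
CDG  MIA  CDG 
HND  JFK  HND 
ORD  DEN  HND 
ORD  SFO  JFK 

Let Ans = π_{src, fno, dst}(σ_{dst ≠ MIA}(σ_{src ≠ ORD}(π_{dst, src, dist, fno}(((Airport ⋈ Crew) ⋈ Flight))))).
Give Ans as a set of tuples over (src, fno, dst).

{(CDG, 22, JFK), (CDG, 33, JFK), (CDG, 38, JFK), (CDG, 7, JFK)}

Joining Airport and Crew on dist yields {(1110, 1, LAX), (1110, 40, LAX), (1110, 9, LAX), (3440, 22, BOS), (3440, 22, CDG), (3440, 22, ORD), (3440, 33, BOS), (3440, 33, CDG), (3440, 33, ORD), (3440, 38, BOS), (3440, 38, CDG), (3440, 38, ORD), (3440, 7, BOS), (3440, 7, CDG), (3440, 7, ORD)}.
Joining (Airport ⋈ Crew) and Flight on src yields {(3440, 22, CDG, JFK, CDG), (3440, 22, CDG, MIA, CDG), (3440, 22, ORD, DEN, HND), (3440, 22, ORD, SFO, JFK), (3440, 33, CDG, JFK, CDG), (3440, 33, CDG, MIA, CDG), (3440, 33, ORD, DEN, HND), (3440, 33, ORD, SFO, JFK), (3440, 38, CDG, JFK, CDG), (3440, 38, CDG, MIA, CDG), (3440, 38, ORD, DEN, HND), (3440, 38, ORD, SFO, JFK), (3440, 7, CDG, JFK, CDG), (3440, 7, CDG, MIA, CDG), (3440, 7, ORD, DEN, HND), (3440, 7, ORD, SFO, JFK)}.
π_{dst, src, dist, fno} gives {(DEN, ORD, 3440, 22), (DEN, ORD, 3440, 33), (DEN, ORD, 3440, 38), (DEN, ORD, 3440, 7), (JFK, CDG, 3440, 22), (JFK, CDG, 3440, 33), (JFK, CDG, 3440, 38), (JFK, CDG, 3440, 7), (MIA, CDG, 3440, 22), (MIA, CDG, 3440, 33), (MIA, CDG, 3440, 38), (MIA, CDG, 3440, 7), (SFO, ORD, 3440, 22), (SFO, ORD, 3440, 33), (SFO, ORD, 3440, 38), (SFO, ORD, 3440, 7)}.
Filtering on src ≠ ORD leaves {(JFK, CDG, 3440, 22), (JFK, CDG, 3440, 33), (JFK, CDG, 3440, 38), (JFK, CDG, 3440, 7), (MIA, CDG, 3440, 22), (MIA, CDG, 3440, 33), (MIA, CDG, 3440, 38), (MIA, CDG, 3440, 7)}.
Filtering on dst ≠ MIA leaves {(JFK, CDG, 3440, 22), (JFK, CDG, 3440, 33), (JFK, CDG, 3440, 38), (JFK, CDG, 3440, 7)}.
π_{src, fno, dst} gives {(CDG, 22, JFK), (CDG, 33, JFK), (CDG, 38, JFK), (CDG, 7, JFK)}.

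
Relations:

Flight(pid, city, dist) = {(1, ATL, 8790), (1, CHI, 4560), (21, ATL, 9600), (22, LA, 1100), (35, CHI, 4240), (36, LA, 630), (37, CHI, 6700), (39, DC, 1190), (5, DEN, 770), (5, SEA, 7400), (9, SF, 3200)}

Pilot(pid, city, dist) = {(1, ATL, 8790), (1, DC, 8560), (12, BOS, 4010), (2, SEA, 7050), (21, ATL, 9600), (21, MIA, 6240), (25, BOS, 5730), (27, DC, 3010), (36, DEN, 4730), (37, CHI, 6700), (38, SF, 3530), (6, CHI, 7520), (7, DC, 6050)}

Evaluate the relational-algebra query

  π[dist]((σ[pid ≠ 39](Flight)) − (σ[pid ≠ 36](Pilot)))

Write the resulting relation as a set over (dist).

{1100, 3200, 4240, 4560, 630, 7400, 770}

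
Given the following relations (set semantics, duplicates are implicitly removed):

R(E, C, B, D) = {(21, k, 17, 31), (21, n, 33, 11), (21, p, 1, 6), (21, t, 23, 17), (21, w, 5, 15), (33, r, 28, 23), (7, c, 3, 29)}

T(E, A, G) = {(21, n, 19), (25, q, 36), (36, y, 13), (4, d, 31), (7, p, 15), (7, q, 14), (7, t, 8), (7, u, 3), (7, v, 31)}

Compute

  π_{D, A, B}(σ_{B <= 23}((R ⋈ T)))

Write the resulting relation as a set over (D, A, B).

{(15, n, 5), (17, n, 23), (29, p, 3), (29, q, 3), (29, t, 3), (29, u, 3), (29, v, 3), (31, n, 17), (6, n, 1)}

R ⋈ T (natural join on E): {(21, k, 17, 31, n, 19), (21, n, 33, 11, n, 19), (21, p, 1, 6, n, 19), (21, t, 23, 17, n, 19), (21, w, 5, 15, n, 19), (7, c, 3, 29, p, 15), (7, c, 3, 29, q, 14), (7, c, 3, 29, t, 8), (7, c, 3, 29, u, 3), (7, c, 3, 29, v, 31)}
Apply σ_{B <= 23}; surviving tuples: {(21, k, 17, 31, n, 19), (21, p, 1, 6, n, 19), (21, t, 23, 17, n, 19), (21, w, 5, 15, n, 19), (7, c, 3, 29, p, 15), (7, c, 3, 29, q, 14), (7, c, 3, 29, t, 8), (7, c, 3, 29, u, 3), (7, c, 3, 29, v, 31)}
π_{D, A, B} gives {(15, n, 5), (17, n, 23), (29, p, 3), (29, q, 3), (29, t, 3), (29, u, 3), (29, v, 3), (31, n, 17), (6, n, 1)}.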